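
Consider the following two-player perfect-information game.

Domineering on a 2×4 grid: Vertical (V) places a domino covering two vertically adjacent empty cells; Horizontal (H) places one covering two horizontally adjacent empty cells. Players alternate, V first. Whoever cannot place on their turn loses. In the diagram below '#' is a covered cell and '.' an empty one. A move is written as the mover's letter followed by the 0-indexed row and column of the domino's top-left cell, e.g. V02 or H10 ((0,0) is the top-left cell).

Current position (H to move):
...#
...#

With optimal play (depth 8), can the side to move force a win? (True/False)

H winning at [...#/...#]: True

[...#/...#] H move#1: H00:+1/##.#/...#*, H01:+1/.###/...#, H10:+1/...#/##.#, H11:+1/...#/.###
[##.#/...#] V move#2: V02:-1/####/..##*
[####/..##] H move#3: H10:+1/####/####*
[####/####] end (terminal -1, V#4); searched ...#/...# to 8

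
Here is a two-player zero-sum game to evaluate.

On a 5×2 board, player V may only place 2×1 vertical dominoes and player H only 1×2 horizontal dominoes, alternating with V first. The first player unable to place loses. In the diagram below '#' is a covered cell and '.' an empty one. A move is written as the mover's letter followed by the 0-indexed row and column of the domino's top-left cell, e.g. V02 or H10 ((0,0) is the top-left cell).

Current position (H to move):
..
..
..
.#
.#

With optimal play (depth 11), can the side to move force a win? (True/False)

H winning at [../../../.#/.#]: True

ply 1, H at ../../../.#/.# | H00=-1→##/../../.#/.#; H10=+1→../##/../.#/.#*; H20=-1→../../##/.#/.#
ply 2, V at ../##/../.#/.# | V20=-1→../##/#./##/.#*; V30=-1→../##/../##/##
ply 3, H at ../##/#./##/.# | H00=+1→##/##/#./##/.#*
ply 4: ##/##/#./##/.# is terminal -1 (V); from ../../../.#/.# depth 11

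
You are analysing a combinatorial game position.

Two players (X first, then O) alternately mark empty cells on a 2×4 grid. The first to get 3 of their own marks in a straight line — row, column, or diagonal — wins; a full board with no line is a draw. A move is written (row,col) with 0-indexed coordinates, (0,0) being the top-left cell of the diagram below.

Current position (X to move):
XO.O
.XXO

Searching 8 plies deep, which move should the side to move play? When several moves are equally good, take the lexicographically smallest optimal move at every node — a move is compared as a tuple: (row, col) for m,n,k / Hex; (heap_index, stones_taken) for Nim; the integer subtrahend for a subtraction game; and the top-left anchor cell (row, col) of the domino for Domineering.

X's best at [XO.O/.XXO]: (1,0)

ply 1, X at XO.O/.XXO | (0,2)=+0→XOXO/.XXO; (1,0)=+1→XO.O/XXXO*
ply 2: XO.O/XXXO is terminal -1 (O); from XO.O/.XXO depth 8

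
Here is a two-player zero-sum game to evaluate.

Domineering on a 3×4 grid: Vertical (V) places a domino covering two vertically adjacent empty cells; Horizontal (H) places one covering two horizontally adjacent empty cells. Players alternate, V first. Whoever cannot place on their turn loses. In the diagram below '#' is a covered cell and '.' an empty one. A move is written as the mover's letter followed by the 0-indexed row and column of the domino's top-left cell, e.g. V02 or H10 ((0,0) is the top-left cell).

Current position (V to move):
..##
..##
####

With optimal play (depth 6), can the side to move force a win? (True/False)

V winning at [..##/..##/####]: True

ply 1, V at ..##/..##/#### | V00=+1→#.##/#.##/####*; V01=+1→.###/.###/####
ply 2: #.##/#.##/#### is terminal -1 (H); from ..##/..##/#### depth 6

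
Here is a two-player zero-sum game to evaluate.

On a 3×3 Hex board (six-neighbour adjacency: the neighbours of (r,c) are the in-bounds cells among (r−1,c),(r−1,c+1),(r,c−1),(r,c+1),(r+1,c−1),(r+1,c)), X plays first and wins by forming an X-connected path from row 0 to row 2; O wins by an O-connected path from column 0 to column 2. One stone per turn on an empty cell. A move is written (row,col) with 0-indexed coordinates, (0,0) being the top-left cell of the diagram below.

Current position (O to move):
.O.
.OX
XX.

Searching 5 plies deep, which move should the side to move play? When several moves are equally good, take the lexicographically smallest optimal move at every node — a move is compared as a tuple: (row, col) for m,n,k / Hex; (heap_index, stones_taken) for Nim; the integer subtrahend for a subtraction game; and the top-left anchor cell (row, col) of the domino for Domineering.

O's best at [.O./.OX/XX.]: (0,2)

p1 O@[.O./.OX/XX.]: (0,0)[OO./.OX/XX.]-1 (0,2)[.OO/.OX/XX.]+1* (1,0)[.O./OOX/XX.]-1 (2,2)[.O./.OX/XXO]-1
p2 X@[.OO/.OX/XX.]: (0,0)[XOO/.OX/XX.]-1* (1,0)[.OO/XOX/XX.]-1 (2,2)[.OO/.OX/XXX]-1
p3 O@[XOO/.OX/XX.]: (1,0)[XOO/OOX/XX.]+1* (2,2)[XOO/.OX/XXO]-1
p4 X@[XOO/OOX/XX.] terminal -1; root [.O./.OX/XX.] d5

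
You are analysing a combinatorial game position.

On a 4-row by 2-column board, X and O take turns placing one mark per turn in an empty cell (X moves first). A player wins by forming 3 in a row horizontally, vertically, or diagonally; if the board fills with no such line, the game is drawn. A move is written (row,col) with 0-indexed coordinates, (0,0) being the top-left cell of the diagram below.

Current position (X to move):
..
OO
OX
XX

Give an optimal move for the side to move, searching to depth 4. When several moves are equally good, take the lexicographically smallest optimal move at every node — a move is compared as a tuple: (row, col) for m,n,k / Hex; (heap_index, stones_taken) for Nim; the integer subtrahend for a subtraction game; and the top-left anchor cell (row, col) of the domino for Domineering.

[../OO/OX/XX] X move#1: (0,0):+0/X./OO/OX/XX*, (0,1):-1/.X/OO/OX/XX
[X./OO/OX/XX] O move#2: (0,1):+0/XO/OO/OX/XX*
[XO/OO/OX/XX] end (terminal +0, X#3); searched ../OO/OX/XX to 4

X's best at [../OO/OX/XX]: (0,0)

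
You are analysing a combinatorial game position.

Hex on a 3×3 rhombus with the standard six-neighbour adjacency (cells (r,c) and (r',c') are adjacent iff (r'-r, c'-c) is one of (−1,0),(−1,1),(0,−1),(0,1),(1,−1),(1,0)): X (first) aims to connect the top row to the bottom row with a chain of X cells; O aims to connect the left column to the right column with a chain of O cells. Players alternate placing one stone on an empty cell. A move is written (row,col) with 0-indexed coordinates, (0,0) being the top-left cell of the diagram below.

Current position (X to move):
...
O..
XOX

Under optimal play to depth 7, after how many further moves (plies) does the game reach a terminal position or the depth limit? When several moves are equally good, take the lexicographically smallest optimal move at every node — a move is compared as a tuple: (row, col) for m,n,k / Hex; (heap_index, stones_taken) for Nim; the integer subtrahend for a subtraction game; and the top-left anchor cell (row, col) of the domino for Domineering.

PV length from [.../O../XOX]: 5 plies

ply 1, X at .../O../XOX | (0,0)=-1→X../O../XOX; (0,1)=-1→.X./O../XOX; (0,2)=+1→..X/O../XOX*; (1,1)=+1→.../OX./XOX; (1,2)=-1→.../O.X/XOX
ply 2, O at ..X/O../XOX | (0,0)=-1→O.X/O../XOX*; (0,1)=-1→.OX/O../XOX; (1,1)=-1→..X/OO./XOX; (1,2)=-1→..X/O.O/XOX
ply 3, X at O.X/O../XOX | (0,1)=+1→OXX/O../XOX*; (1,1)=+1→O.X/OX./XOX; (1,2)=+1→O.X/O.X/XOX
ply 4, O at OXX/O../XOX | (1,1)=-1→OXX/OO./XOX*; (1,2)=-1→OXX/O.O/XOX
ply 5, X at OXX/OO./XOX | (1,2)=+1→OXX/OOX/XOX*
ply 6: OXX/OOX/XOX is terminal -1 (O); from .../O../XOX depth 7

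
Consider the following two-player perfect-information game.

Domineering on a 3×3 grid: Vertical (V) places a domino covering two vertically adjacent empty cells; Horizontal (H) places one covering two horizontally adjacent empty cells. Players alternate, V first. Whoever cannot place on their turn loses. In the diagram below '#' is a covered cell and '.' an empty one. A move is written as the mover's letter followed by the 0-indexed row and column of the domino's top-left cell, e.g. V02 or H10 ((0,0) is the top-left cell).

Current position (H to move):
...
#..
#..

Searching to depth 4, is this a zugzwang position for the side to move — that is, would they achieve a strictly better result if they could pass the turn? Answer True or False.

ply 1, H at .../#../#.. | H00=-1→##./#../#..; H01=-1→.##/#../#..; H11=+1→.../###/#..*; H21=-1→.../#../###
ply 2: .../###/#.. is terminal -1 (V); from .../#../#.. depth 4
suppose H passes — search the same position with V to move:
pass> ply 1, V at .../#../#.. | V01=+1→.#./##./#..*; V02=+1→..#/#.#/#..; V11=+1→.../##./##.; V12=+1→.../#.#/#.#
pass> ply 2, H at .#./##./#.. | H21=-1→.#./##./###*
pass> ply 3, V at .#./##./### | V02=+1→.##/###/###*
pass> ply 4: .##/###/### is terminal -1 (H); from .../#../#.. depth 4
for H: play +1, pass -1

zugzwang(.../#../#.., H) = False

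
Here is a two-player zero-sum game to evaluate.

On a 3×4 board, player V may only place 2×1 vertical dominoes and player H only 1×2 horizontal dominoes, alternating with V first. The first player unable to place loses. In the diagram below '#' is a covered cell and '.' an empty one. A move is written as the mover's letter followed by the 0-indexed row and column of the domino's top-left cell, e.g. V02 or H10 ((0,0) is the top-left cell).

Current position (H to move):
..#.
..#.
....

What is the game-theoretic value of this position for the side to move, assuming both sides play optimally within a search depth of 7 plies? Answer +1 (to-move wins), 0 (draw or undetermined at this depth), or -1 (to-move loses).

value(..#./..#./...., H) = +1

p1 H@[..#./..#./....]: H00[###./..#./....]-1 H10[..#./###./....]+1* H20[..#./..#./##..]-1 H21[..#./..#./.##.]-1 H22[..#./..#./..##]-1
p2 V@[..#./###./....]: V03[..##/####/....]-1* V13[..#./####/...#]-1
p3 H@[..##/####/....]: H00[####/####/....]+1* H20[..##/####/##..]+1 H21[..##/####/.##.]+1 H22[..##/####/..##]+1
p4 V@[####/####/....] terminal -1; root [..#./..#./....] d7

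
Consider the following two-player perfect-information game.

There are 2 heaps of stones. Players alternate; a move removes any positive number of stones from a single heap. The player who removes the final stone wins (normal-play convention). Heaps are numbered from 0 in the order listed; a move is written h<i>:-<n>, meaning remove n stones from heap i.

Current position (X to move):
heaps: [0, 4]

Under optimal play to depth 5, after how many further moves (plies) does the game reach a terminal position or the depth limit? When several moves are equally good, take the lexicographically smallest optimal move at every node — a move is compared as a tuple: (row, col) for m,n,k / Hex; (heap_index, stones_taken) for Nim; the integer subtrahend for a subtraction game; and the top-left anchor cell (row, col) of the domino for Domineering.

PV length from [(0,4)]: 1 ply

[(0,4)] X move#1: h1:-1:-1/(0,3), h1:-2:-1/(0,2), h1:-3:-1/(0,1), h1:-4:+1/(0,0)*
[(0,0)] end (terminal -1, O#2); searched (0,4) to 5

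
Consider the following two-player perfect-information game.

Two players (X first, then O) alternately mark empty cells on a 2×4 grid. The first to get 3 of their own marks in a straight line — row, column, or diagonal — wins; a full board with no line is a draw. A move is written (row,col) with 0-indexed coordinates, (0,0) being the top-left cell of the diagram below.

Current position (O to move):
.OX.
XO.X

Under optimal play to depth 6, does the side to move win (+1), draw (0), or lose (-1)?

value(.OX./XO.X, O) = 0

[.OX./XO.X] O move#1: (0,0):+0/OOX./XO.X*, (0,3):+0/.OXO/XO.X, (1,2):+0/.OX./XOOX
[OOX./XO.X] X move#2: (0,3):+0/OOXX/XO.X*, (1,2):+0/OOX./XOXX
[OOXX/XO.X] O move#3: (1,2):+0/OOXX/XOOX*
[OOXX/XOOX] end (terminal +0, X#4); searched .OX./XO.X to 6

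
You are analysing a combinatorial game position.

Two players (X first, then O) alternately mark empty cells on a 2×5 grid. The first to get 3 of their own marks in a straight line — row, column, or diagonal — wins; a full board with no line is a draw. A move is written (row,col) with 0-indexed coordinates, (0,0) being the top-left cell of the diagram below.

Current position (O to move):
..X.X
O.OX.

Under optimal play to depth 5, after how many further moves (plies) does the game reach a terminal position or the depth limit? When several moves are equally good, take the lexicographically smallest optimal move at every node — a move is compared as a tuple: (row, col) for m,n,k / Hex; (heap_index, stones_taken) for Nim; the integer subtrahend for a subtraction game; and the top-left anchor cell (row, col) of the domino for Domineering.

p1 O@[..X.X/O.OX.]: (0,0)[O.X.X/O.OX.]-1 (0,1)[.OX.X/O.OX.]-1 (0,3)[..XOX/O.OX.]+0 (1,1)[..X.X/OOOX.]+1* (1,4)[..X.X/O.OXO]-1
p2 X@[..X.X/OOOX.] terminal -1; root [..X.X/O.OX.] d5

PV length from [..X.X/O.OX.]: 1 ply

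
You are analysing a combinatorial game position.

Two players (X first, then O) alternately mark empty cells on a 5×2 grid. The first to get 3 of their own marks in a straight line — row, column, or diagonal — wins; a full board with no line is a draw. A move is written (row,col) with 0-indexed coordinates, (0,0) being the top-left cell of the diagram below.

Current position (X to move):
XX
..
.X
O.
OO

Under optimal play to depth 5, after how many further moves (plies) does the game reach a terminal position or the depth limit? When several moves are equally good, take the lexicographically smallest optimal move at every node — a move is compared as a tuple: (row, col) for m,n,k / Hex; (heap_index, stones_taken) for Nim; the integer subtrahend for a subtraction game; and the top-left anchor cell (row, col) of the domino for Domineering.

[XX/../.X/O./OO] X move#1: (1,0):-1/XX/X./.X/O./OO, (1,1):+1/XX/.X/.X/O./OO*, (2,0):+1/XX/../XX/O./OO, (3,1):-1/XX/../.X/OX/OO
[XX/.X/.X/O./OO] end (terminal -1, O#2); searched XX/../.X/O./OO to 5

PV length from [XX/../.X/O./OO]: 1 ply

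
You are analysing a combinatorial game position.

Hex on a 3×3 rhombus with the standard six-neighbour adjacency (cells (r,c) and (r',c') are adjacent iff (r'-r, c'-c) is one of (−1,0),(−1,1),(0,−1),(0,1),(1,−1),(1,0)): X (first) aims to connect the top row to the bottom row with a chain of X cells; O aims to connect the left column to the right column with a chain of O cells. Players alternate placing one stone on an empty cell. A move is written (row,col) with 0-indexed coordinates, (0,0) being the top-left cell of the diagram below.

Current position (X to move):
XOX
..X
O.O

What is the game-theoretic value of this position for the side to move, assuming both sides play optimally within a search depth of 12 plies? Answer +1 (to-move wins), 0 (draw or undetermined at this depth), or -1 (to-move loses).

p1 X@[XOX/..X/O.O]: (1,0)[XOX/X.X/O.O]-1 (1,1)[XOX/.XX/O.O]-1 (2,1)[XOX/..X/OXO]+1*
p2 O@[XOX/..X/OXO] terminal -1; root [XOX/..X/O.O] d12

value(XOX/..X/O.O, X) = +1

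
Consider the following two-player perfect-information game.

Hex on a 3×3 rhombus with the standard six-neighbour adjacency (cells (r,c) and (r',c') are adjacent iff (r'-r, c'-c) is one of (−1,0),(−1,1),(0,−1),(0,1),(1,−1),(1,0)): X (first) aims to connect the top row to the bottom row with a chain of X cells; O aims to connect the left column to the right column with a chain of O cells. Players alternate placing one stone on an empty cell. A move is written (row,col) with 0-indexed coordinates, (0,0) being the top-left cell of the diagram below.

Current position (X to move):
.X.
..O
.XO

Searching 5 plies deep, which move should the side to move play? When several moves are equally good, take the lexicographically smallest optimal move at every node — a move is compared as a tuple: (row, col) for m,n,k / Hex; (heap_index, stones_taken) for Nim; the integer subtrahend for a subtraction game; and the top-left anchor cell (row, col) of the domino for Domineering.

p1 X@[.X./..O/.XO]: (0,0)[XX./..O/.XO]-1 (0,2)[.XX/..O/.XO]-1 (1,0)[.X./X.O/.XO]+1* (1,1)[.X./.XO/.XO]+1 (2,0)[.X./..O/XXO]+1
p2 O@[.X./X.O/.XO]: (0,0)[OX./X.O/.XO]-1* (0,2)[.XO/X.O/.XO]-1 (1,1)[.X./XOO/.XO]-1 (2,0)[.X./X.O/OXO]-1
p3 X@[OX./X.O/.XO]: (0,2)[OXX/X.O/.XO]+1* (1,1)[OX./XXO/.XO]+1 (2,0)[OX./X.O/XXO]+1
p4 O@[OXX/X.O/.XO]: (1,1)[OXX/XOO/.XO]-1* (2,0)[OXX/X.O/OXO]-1
p5 X@[OXX/XOO/.XO]: (2,0)[OXX/XOO/XXO]+1*
p6 O@[OXX/XOO/XXO] terminal -1; root [.X./..O/.XO] d5

X's best at [.X./..O/.XO]: (1,0)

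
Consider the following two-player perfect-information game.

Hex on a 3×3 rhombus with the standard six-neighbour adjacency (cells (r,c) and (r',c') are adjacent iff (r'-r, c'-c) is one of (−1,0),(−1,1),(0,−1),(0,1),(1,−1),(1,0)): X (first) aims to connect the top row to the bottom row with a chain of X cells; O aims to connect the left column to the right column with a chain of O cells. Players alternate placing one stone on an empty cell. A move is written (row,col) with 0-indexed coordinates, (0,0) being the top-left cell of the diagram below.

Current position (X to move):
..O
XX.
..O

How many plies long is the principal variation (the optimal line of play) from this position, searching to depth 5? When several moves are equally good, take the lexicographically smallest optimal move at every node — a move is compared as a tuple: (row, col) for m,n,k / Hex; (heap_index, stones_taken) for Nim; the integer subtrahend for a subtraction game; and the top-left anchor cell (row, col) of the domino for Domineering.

PV length from [..O/XX./..O]: 5 plies

[..O/XX./..O] X move#1: (0,0):+1/X.O/XX./..O*, (0,1):+1/.XO/XX./..O, (1,2):+1/..O/XXX/..O, (2,0):+1/..O/XX./X.O, (2,1):+1/..O/XX./.XO
[X.O/XX./..O] O move#2: (0,1):-1/XOO/XX./..O*, (1,2):-1/X.O/XXO/..O, (2,0):-1/X.O/XX./O.O, (2,1):-1/X.O/XX./.OO
[XOO/XX./..O] X move#3: (1,2):+1/XOO/XXX/..O*, (2,0):+1/XOO/XX./X.O, (2,1):+1/XOO/XX./.XO
[XOO/XXX/..O] O move#4: (2,0):-1/XOO/XXX/O.O*, (2,1):-1/XOO/XXX/.OO
[XOO/XXX/O.O] X move#5: (2,1):+1/XOO/XXX/OXO*
[XOO/XXX/OXO] end (terminal -1, O#6); searched ..O/XX./..O to 5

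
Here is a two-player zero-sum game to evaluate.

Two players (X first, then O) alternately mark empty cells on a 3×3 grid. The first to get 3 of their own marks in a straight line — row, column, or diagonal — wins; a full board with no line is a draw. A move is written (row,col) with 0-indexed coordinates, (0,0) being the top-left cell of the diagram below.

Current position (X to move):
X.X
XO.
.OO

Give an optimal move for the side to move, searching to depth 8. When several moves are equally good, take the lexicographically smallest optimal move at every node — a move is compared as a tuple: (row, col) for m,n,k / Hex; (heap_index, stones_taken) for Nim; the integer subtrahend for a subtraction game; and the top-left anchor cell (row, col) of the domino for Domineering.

X's best at [X.X/XO./.OO]: (0,1)

p1 X@[X.X/XO./.OO]: (0,1)[XXX/XO./.OO]+1* (1,2)[X.X/XOX/.OO]-1 (2,0)[X.X/XO./XOO]+1
p2 O@[XXX/XO./.OO] terminal -1; root [X.X/XO./.OO] d8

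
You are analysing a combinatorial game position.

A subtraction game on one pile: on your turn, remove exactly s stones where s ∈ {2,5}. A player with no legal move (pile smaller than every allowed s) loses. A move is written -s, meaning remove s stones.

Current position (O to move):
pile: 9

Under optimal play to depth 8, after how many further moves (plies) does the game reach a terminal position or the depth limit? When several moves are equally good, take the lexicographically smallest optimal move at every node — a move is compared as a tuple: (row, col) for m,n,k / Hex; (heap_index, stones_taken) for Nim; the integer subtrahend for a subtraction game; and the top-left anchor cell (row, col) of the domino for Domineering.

[9] O move#1: -2:+1/7*, -5:+1/4
[7] X move#2: -2:-1/5*, -5:-1/2
[5] O move#3: -2:-1/3, -5:+1/0*
[0] end (terminal -1, X#4); searched 9 to 8

PV length from [9]: 3 plies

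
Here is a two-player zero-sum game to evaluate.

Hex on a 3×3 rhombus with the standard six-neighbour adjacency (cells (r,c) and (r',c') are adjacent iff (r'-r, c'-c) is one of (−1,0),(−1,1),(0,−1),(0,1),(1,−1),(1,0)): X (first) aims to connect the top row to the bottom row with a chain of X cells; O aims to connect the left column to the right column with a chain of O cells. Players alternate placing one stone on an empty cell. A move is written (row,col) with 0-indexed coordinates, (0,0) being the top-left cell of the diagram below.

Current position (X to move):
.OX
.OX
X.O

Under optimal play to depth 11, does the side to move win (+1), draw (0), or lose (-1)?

p1 X@[.OX/.OX/X.O]: (0,0)[XOX/.OX/X.O]+1* (1,0)[.OX/XOX/X.O]+1 (2,1)[.OX/.OX/XXO]+1
p2 O@[XOX/.OX/X.O]: (1,0)[XOX/OOX/X.O]-1* (2,1)[XOX/.OX/XOO]-1
p3 X@[XOX/OOX/X.O]: (2,1)[XOX/OOX/XXO]+1*
p4 O@[XOX/OOX/XXO] terminal -1; root [.OX/.OX/X.O] d11

value(.OX/.OX/X.O, X) = +1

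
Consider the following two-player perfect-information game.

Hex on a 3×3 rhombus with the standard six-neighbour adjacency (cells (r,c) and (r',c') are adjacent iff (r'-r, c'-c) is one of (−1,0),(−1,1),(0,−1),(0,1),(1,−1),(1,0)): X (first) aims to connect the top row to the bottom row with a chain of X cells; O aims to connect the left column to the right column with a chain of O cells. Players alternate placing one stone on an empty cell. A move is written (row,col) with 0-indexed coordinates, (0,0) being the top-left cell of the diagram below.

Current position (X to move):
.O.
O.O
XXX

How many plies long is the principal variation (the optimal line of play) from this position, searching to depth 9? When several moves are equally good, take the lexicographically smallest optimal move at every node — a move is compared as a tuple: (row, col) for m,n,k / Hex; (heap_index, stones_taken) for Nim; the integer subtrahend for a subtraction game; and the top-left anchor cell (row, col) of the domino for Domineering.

PV length from [.O./O.O/XXX]: 2 plies

ply 1, X at .O./O.O/XXX | (0,0)=-1→XO./O.O/XXX*; (0,2)=-1→.OX/O.O/XXX; (1,1)=-1→.O./OXO/XXX
ply 2, O at XO./O.O/XXX | (0,2)=+1→XOO/O.O/XXX*; (1,1)=+1→XO./OOO/XXX
ply 3: XOO/O.O/XXX is terminal -1 (X); from .O./O.O/XXX depth 9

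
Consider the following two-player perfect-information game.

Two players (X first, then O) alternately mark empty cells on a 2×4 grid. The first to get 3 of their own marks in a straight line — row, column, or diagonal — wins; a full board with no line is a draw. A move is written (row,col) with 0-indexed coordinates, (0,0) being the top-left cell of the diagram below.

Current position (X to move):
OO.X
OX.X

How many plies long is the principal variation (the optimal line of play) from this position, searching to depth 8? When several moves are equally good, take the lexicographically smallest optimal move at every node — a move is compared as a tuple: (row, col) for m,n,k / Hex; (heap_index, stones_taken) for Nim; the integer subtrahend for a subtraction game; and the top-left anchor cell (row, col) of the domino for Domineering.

p1 X@[OO.X/OX.X]: (0,2)[OOXX/OX.X]+0 (1,2)[OO.X/OXXX]+1*
p2 O@[OO.X/OXXX] terminal -1; root [OO.X/OX.X] d8

PV length from [OO.X/OX.X]: 1 ply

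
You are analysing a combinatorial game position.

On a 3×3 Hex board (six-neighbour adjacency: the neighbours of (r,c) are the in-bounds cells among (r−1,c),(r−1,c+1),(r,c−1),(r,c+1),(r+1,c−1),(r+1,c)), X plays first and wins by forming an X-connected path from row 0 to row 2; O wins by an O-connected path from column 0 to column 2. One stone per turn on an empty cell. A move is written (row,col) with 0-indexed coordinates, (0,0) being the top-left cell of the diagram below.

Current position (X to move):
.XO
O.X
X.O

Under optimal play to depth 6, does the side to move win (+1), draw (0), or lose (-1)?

value(.XO/O.X/X.O, X) = +1

ply 1, X at .XO/O.X/X.O | (0,0)=-1→XXO/O.X/X.O; (1,1)=+1→.XO/OXX/X.O*; (2,1)=-1→.XO/O.X/XXO
ply 2: .XO/OXX/X.O is terminal -1 (O); from .XO/O.X/X.O depth 6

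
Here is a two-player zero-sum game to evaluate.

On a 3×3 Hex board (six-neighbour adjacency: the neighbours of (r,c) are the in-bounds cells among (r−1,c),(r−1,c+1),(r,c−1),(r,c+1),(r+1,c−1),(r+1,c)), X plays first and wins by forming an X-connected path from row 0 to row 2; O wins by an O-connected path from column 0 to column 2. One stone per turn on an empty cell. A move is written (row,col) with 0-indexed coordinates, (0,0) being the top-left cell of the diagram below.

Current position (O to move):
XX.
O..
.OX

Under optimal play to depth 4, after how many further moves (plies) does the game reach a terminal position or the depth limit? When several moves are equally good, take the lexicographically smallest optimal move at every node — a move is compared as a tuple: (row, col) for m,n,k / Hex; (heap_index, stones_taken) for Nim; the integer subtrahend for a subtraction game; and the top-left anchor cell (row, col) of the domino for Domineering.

ply 1, O at XX./O../.OX | (0,2)=-1→XXO/O../.OX; (1,1)=+1→XX./OO./.OX*; (1,2)=+1→XX./O.O/.OX; (2,0)=-1→XX./O../OOX
ply 2, X at XX./OO./.OX | (0,2)=-1→XXX/OO./.OX*; (1,2)=-1→XX./OOX/.OX; (2,0)=-1→XX./OO./XOX
ply 3, O at XXX/OO./.OX | (1,2)=+1→XXX/OOO/.OX*; (2,0)=-1→XXX/OO./OOX
ply 4: XXX/OOO/.OX is terminal -1 (X); from XX./O../.OX depth 4

PV length from [XX./O../.OX]: 3 plies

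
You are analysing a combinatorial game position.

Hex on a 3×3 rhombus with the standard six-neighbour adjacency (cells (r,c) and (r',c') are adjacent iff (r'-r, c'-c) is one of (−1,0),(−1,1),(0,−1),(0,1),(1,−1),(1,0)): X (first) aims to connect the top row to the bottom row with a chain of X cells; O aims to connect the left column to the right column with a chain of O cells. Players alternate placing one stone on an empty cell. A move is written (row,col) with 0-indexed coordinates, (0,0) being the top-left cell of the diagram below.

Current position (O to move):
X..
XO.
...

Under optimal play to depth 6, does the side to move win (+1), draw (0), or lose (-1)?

p1 O@[X../XO./...]: (0,1)[XO./XO./...]-1 (0,2)[X.O/XO./...]-1 (1,2)[X../XOO/...]-1 (2,0)[X../XO./O..]+1* (2,1)[X../XO./.O.]-1 (2,2)[X../XO./..O]-1
p2 X@[X../XO./O..]: (0,1)[XX./XO./O..]-1* (0,2)[X.X/XO./O..]-1 (1,2)[X../XOX/O..]-1 (2,1)[X../XO./OX.]-1 (2,2)[X../XO./O.X]-1
p3 O@[XX./XO./O..]: (0,2)[XXO/XO./O..]+1* (1,2)[XX./XOO/O..]+1 (2,1)[XX./XO./OO.]+1 (2,2)[XX./XO./O.O]+1
p4 X@[XXO/XO./O..] terminal -1; root [X../XO./...] d6

value(X../XO./..., O) = +1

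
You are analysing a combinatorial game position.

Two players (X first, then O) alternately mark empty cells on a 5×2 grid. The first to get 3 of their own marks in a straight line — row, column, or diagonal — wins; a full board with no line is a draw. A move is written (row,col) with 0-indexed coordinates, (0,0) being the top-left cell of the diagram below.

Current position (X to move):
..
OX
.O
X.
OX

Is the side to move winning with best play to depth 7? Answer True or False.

X winning at [../OX/.O/X./OX]: False

[../OX/.O/X./OX] X move#1: (0,0):+0/X./OX/.O/X./OX*, (0,1):+0/.X/OX/.O/X./OX, (2,0):+0/../OX/XO/X./OX, (3,1):+0/../OX/.O/XX/OX
[X./OX/.O/X./OX] O move#2: (0,1):+0/XO/OX/.O/X./OX*, (2,0):+0/X./OX/OO/X./OX, (3,1):+0/X./OX/.O/XO/OX
[XO/OX/.O/X./OX] X move#3: (2,0):+0/XO/OX/XO/X./OX*, (3,1):+0/XO/OX/.O/XX/OX
[XO/OX/XO/X./OX] O move#4: (3,1):+0/XO/OX/XO/XO/OX*
[XO/OX/XO/XO/OX] end (terminal +0, X#5); searched ../OX/.O/X./OX to 7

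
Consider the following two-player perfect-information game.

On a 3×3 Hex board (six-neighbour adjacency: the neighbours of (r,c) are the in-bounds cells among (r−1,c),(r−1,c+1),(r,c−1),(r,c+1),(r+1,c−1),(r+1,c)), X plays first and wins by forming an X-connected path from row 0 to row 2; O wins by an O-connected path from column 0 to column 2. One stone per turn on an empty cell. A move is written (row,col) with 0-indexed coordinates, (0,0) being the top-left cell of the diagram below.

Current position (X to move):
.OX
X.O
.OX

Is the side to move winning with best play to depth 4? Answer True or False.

X winning at [.OX/X.O/.OX]: True

ply 1, X at .OX/X.O/.OX | (0,0)=-1→XOX/X.O/.OX; (1,1)=-1→.OX/XXO/.OX; (2,0)=+1→.OX/X.O/XOX*
ply 2, O at .OX/X.O/XOX | (0,0)=-1→OOX/X.O/XOX*; (1,1)=-1→.OX/XOO/XOX
ply 3, X at OOX/X.O/XOX | (1,1)=+1→OOX/XXO/XOX*
ply 4: OOX/XXO/XOX is terminal -1 (O); from .OX/X.O/.OX depth 4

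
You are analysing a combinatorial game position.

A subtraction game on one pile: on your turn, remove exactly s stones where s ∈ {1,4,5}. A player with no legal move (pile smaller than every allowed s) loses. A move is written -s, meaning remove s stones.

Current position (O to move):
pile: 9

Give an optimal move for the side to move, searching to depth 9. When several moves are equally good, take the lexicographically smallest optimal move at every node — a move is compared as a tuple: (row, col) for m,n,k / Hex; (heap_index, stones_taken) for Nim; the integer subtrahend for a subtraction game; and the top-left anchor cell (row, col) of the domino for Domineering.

O's best at [9]: -1

[9] O move#1: -1:+1/8*, -4:-1/5, -5:-1/4
[8] X move#2: -1:-1/7*, -4:-1/4, -5:-1/3
[7] O move#3: -1:-1/6, -4:-1/3, -5:+1/2*
[2] X move#4: -1:-1/1*
[1] O move#5: -1:+1/0*
[0] end (terminal -1, X#6); searched 9 to 9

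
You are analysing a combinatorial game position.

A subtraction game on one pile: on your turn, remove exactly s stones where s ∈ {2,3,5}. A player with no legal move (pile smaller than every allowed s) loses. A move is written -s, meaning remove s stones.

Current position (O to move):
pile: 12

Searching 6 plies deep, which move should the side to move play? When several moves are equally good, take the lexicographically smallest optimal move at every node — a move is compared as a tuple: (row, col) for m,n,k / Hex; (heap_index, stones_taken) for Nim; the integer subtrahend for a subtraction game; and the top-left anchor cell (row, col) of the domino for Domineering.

O's best at [12]: -5

ply 1, O at 12 | -2=-1→10; -3=-1→9; -5=+1→7*
ply 2, X at 7 | -2=-1→5*; -3=-1→4; -5=-1→2
ply 3, O at 5 | -2=-1→3; -3=-1→2; -5=+1→0*
ply 4: 0 is terminal -1 (X); from 12 depth 6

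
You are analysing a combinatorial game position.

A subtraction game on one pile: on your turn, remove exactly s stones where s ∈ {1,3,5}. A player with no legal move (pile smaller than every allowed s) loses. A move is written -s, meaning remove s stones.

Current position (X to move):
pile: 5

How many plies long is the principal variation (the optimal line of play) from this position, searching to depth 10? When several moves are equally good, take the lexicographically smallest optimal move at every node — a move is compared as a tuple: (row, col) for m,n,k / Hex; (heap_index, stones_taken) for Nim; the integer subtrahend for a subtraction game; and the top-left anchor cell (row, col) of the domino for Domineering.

PV length from [5]: 5 plies

ply 1, X at 5 | -1=+1→4*; -3=+1→2; -5=+1→0
ply 2, O at 4 | -1=-1→3*; -3=-1→1
ply 3, X at 3 | -1=+1→2*; -3=+1→0
ply 4, O at 2 | -1=-1→1*
ply 5, X at 1 | -1=+1→0*
ply 6: 0 is terminal -1 (O); from 5 depth 10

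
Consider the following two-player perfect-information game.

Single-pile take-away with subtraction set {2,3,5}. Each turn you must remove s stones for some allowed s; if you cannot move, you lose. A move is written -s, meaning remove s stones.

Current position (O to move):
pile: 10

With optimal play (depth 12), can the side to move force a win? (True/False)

ply 1, O at 10 | -2=+1→8*; -3=+1→7; -5=-1→5
ply 2, X at 8 | -2=-1→6*; -3=-1→5; -5=-1→3
ply 3, O at 6 | -2=-1→4; -3=-1→3; -5=+1→1*
ply 4: 1 is terminal -1 (X); from 10 depth 12

O winning at [10]: True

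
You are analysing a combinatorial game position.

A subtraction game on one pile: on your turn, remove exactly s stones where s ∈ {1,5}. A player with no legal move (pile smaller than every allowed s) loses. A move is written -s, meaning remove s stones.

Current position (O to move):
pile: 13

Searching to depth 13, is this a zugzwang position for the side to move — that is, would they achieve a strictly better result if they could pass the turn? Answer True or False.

p1 O@[13]: -1[12]+1* -5[8]+1
p2 X@[12]: -1[11]-1* -5[7]-1
p3 O@[11]: -1[10]+1* -5[6]+1
p4 X@[10]: -1[9]-1* -5[5]-1
p5 O@[9]: -1[8]+1* -5[4]+1
p6 X@[8]: -1[7]-1* -5[3]-1
p7 O@[7]: -1[6]+1* -5[2]+1
p8 X@[6]: -1[5]-1* -5[1]-1
p9 O@[5]: -1[4]+1* -5[0]+1
p10 X@[4]: -1[3]-1*
p11 O@[3]: -1[2]+1*
p12 X@[2]: -1[1]-1*
p13 O@[1]: -1[0]+1*
p14 X@[0] terminal -1; root [13] d13
pass branch (X moves first from the same position):
  | p1 X@[13]: -1[12]+1* -5[8]+1
  | p2 O@[12]: -1[11]-1* -5[7]-1
  | p3 X@[11]: -1[10]+1* -5[6]+1
  | p4 O@[10]: -1[9]-1* -5[5]-1
  | p5 X@[9]: -1[8]+1* -5[4]+1
  | p6 O@[8]: -1[7]-1* -5[3]-1
  | p7 X@[7]: -1[6]+1* -5[2]+1
  | p8 O@[6]: -1[5]-1* -5[1]-1
  | p9 X@[5]: -1[4]+1* -5[0]+1
  | p10 O@[4]: -1[3]-1*
  | p11 X@[3]: -1[2]+1*
  | p12 O@[2]: -1[1]-1*
  | p13 X@[1]: -1[0]+1*
  | p14 O@[0] terminal -1; root [13] d13
O moving scores +1; O passing scores -1

zugzwang(13, O) = False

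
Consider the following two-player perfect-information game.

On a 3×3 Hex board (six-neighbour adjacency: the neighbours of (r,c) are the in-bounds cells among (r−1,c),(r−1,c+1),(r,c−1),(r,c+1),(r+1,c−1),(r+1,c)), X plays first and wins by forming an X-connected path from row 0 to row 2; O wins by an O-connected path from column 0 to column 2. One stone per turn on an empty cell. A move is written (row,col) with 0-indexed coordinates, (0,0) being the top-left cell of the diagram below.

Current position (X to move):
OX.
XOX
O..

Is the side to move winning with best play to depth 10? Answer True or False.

ply 1, X at OX./XOX/O.. | (0,2)=+1→OXX/XOX/O..*; (2,1)=-1→OX./XOX/OX.; (2,2)=-1→OX./XOX/O.X
ply 2, O at OXX/XOX/O.. | (2,1)=-1→OXX/XOX/OO.*; (2,2)=-1→OXX/XOX/O.O
ply 3, X at OXX/XOX/OO. | (2,2)=+1→OXX/XOX/OOX*
ply 4: OXX/XOX/OOX is terminal -1 (O); from OX./XOX/O.. depth 10

X winning at [OX./XOX/O..]: True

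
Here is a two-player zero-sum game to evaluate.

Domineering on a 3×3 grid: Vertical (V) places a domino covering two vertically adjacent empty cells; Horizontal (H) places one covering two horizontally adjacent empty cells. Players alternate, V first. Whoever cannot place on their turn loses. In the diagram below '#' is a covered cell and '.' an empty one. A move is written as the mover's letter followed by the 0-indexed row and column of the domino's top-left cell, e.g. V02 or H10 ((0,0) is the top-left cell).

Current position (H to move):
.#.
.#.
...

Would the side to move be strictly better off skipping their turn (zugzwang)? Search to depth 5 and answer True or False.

ply 1, H at .#./.#./... | H20=-1→.#./.#./##.*; H21=-1→.#./.#./.##
ply 2, V at .#./.#./##. | V00=+1→##./##./##.*; V02=+1→.##/.##/##.; V12=+1→.#./.##/###
ply 3: ##./##./##. is terminal -1 (H); from .#./.#./... depth 5
suppose H passes — search the same position with V to move:
pass> ply 1, V at .#./.#./... | V00=+1→##./##./...*; V02=+1→.##/.##/...; V10=+1→.#./##./#..; V12=+1→.#./.##/..#
pass> ply 2, H at ##./##./... | H20=-1→##./##./##.*; H21=-1→##./##./.##
pass> ply 3, V at ##./##./##. | V02=+1→###/###/##.*; V12=+1→##./###/###
pass> ply 4: ###/###/##. is terminal -1 (H); from .#./.#./... depth 5
for H: play -1, pass -1

zugzwang(.#./.#./..., H) = False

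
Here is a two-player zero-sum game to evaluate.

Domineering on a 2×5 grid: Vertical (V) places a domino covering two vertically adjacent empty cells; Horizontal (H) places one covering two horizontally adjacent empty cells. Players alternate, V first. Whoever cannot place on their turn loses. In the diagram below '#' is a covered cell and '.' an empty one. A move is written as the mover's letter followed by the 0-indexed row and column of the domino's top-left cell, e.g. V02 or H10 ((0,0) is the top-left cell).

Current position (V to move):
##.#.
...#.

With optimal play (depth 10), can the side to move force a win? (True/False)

ply 1, V at ##.#./...#. | V02=+1→####./..##.*; V04=-1→##.##/...##
ply 2, H at ####./..##. | H10=-1→####./####.*
ply 3, V at ####./####. | V04=+1→#####/#####*
ply 4: #####/##### is terminal -1 (H); from ##.#./...#. depth 10

V winning at [##.#./...#.]: True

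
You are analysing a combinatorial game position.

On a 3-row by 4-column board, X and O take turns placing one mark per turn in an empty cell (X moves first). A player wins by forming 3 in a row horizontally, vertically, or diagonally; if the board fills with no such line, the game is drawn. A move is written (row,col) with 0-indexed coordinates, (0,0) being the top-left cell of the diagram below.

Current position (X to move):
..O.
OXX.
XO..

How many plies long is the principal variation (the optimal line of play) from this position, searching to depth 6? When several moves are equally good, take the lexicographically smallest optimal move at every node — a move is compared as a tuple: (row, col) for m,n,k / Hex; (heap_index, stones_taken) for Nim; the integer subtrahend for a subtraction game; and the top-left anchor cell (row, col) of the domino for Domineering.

[..O./OXX./XO..] X move#1: (0,0):+1/X.O./OXX./XO..*, (0,1):+1/.XO./OXX./XO.., (0,3):+0/..OX/OXX./XO.., (1,3):+1/..O./OXXX/XO.., (2,2):+1/..O./OXX./XOX., (2,3):+1/..O./OXX./XO.X
[X.O./OXX./XO..] O move#2: (0,1):-1/XOO./OXX./XO..*, (0,3):-1/X.OO/OXX./XO.., (1,3):-1/X.O./OXXO/XO.., (2,2):-1/X.O./OXX./XOO., (2,3):-1/X.O./OXX./XO.O
[XOO./OXX./XO..] X move#3: (0,3):+1/XOOX/OXX./XO..*, (1,3):+1/XOO./OXXX/XO.., (2,2):+1/XOO./OXX./XOX., (2,3):-1/XOO./OXX./XO.X
[XOOX/OXX./XO..] O move#4: (1,3):-1/XOOX/OXXO/XO..*, (2,2):-1/XOOX/OXX./XOO., (2,3):-1/XOOX/OXX./XO.O
[XOOX/OXXO/XO..] X move#5: (2,2):+1/XOOX/OXXO/XOX.*, (2,3):+0/XOOX/OXXO/XO.X
[XOOX/OXXO/XOX.] end (terminal -1, O#6); searched ..O./OXX./XO.. to 6

PV length from [..O./OXX./XO..]: 5 plies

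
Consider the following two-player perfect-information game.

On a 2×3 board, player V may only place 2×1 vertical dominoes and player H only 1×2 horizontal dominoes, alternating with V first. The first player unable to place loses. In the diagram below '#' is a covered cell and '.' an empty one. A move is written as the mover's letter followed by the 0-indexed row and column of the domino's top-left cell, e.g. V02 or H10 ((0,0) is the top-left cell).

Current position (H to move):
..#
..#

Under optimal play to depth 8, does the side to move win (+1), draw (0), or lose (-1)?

[..#/..#] H move#1: H00:+1/###/..#*, H10:+1/..#/###
[###/..#] end (terminal -1, V#2); searched ..#/..# to 8

value(..#/..#, H) = +1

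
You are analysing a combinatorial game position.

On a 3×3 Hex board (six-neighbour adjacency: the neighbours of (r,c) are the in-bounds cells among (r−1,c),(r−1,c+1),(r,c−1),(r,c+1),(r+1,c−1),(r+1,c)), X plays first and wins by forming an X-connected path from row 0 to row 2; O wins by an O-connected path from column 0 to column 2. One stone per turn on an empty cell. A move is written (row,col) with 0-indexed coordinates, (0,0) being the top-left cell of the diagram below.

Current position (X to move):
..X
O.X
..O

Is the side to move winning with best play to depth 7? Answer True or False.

ply 1, X at ..X/O.X/..O | (0,0)=-1→X.X/O.X/..O; (0,1)=-1→.XX/O.X/..O; (1,1)=+1→..X/OXX/..O*; (2,0)=+1→..X/O.X/X.O; (2,1)=+1→..X/O.X/.XO
ply 2, O at ..X/OXX/..O | (0,0)=-1→O.X/OXX/..O*; (0,1)=-1→.OX/OXX/..O; (2,0)=-1→..X/OXX/O.O; (2,1)=-1→..X/OXX/.OO
ply 3, X at O.X/OXX/..O | (0,1)=+1→OXX/OXX/..O*; (2,0)=+1→O.X/OXX/X.O; (2,1)=+1→O.X/OXX/.XO
ply 4, O at OXX/OXX/..O | (2,0)=-1→OXX/OXX/O.O*; (2,1)=-1→OXX/OXX/.OO
ply 5, X at OXX/OXX/O.O | (2,1)=+1→OXX/OXX/OXO*
ply 6: OXX/OXX/OXO is terminal -1 (O); from ..X/O.X/..O depth 7

X winning at [..X/O.X/..O]: True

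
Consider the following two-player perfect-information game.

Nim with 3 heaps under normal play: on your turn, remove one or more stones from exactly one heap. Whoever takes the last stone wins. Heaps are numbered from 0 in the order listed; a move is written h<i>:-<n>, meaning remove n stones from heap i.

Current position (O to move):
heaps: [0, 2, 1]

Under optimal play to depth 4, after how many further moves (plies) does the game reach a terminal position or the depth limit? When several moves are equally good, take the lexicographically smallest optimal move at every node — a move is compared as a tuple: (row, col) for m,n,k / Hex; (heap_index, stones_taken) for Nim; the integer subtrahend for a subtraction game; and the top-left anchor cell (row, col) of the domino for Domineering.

PV length from [(0,2,1)]: 3 plies

ply 1, O at (0,2,1) | h1:-1=+1→(0,1,1)*; h1:-2=-1→(0,0,1); h2:-1=-1→(0,2,0)
ply 2, X at (0,1,1) | h1:-1=-1→(0,0,1)*; h2:-1=-1→(0,1,0)
ply 3, O at (0,0,1) | h2:-1=+1→(0,0,0)*
ply 4: (0,0,0) is terminal -1 (X); from (0,2,1) depth 4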